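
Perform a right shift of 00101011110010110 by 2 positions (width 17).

Original: 00101011110010110 (decimal 22422)
Shift right by 2 positions
Drop the 2 low bits; fill with zeros on the left
Result: 00001010111100101 (decimal 5605)
Equivalent: 22422 >> 2 = 22422 ÷ 2^2 = 5605



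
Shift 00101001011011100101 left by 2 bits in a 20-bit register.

Original: 00101001011011100101 (decimal 169701)
Shift left by 2 positions
Append 2 zeros on the right
Result: 10100101101110010100 (decimal 678804)
Equivalent: 169701 << 2 = 169701 × 2^2 = 678804



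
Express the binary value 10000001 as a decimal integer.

Sum of powers of 2 for each 1-bit:
2^0 + 2^7
= 1 + 128
= 129



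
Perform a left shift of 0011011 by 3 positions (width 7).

Original: 0011011 (decimal 27)
Shift left by 3 positions
Append 3 zeros on the right and drop the 3 high bits that overflow the 7-bit width
Result: 1011000 (decimal 88)
Equivalent: 27 << 3 = 27 × 2^3 = 216, truncated to 7 bits = 88



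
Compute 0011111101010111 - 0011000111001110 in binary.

Method 1 - Direct subtraction (column by column from the right: bit − bit − borrow-in; if negative, add 2 and borrow 1 from the next column):
borrow: 0000001100010000
        0011111101010111
-       0011000111001110
------------------------
        0000110110001001

Method 2 - Add two's complement:
Two's complement of 0011000111001110: invert → 1100111000110001, add 1 → 1100111000110010
  0011111101010111
+ 1100111000110010
------------------
 10000110110001001  (end carry out of the top bit = 1)
Discarding the end carry: 0000110110001001
Decimal check:
  0011111101010111 = 8192 + 4096 + 2048 + 1024 + 512 + 256 + 64 + 16 + 4 + 2 + 1 = 16215
  0011000111001110 = 8192 + 4096 + 256 + 128 + 64 + 8 + 4 + 2 = 12750
  16215 - 12750 = 3465, and 0000110110001001 = 2048 + 1024 + 256 + 128 + 8 + 1 = 3465 ✓



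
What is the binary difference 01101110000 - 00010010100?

Method 1 - Direct subtraction (column by column from the right: bit − bit − borrow-in; if negative, add 2 and borrow 1 from the next column):
borrow: 00100111000
        01101110000
-       00010010100
-------------------
        01011011100

Method 2 - Add two's complement:
Two's complement of 00010010100: invert → 11101101011, add 1 → 11101101100
  01101110000
+ 11101101100
-------------
 101011011100  (end carry out of the top bit = 1)
Discarding the end carry: 01011011100
Decimal check:
  01101110000 = 512 + 256 + 64 + 32 + 16 = 880
  00010010100 = 128 + 16 + 4 = 148
  880 - 148 = 732, and 01011011100 = 512 + 128 + 64 + 16 + 8 + 4 = 732 ✓



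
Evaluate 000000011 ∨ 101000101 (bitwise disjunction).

OR: 1 when either bit is 1
  000000011
| 101000101
-----------
  101000111
Decimal: 3 | 325 = 327



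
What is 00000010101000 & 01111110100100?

AND: 1 only when both bits are 1
  00000010101000
& 01111110100100
----------------
  00000010100000
Decimal: 168 & 8100 = 160



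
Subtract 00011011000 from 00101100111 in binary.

Method 1 - Direct subtraction (column by column from the right: bit − bit − borrow-in; if negative, add 2 and borrow 1 from the next column):
borrow: 00100110000
        00101100111
-       00011011000
-------------------
        00010001111

Method 2 - Add two's complement:
Two's complement of 00011011000: invert → 11100100111, add 1 → 11100101000
  00101100111
+ 11100101000
-------------
 100010001111  (end carry out of the top bit = 1)
Discarding the end carry: 00010001111
Decimal check:
  00101100111 = 256 + 64 + 32 + 4 + 2 + 1 = 359
  00011011000 = 128 + 64 + 16 + 8 = 216
  359 - 216 = 143, and 00010001111 = 128 + 8 + 4 + 2 + 1 = 143 ✓



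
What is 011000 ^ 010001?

XOR: 1 when bits differ
  011000
^ 010001
--------
  001001
Decimal: 24 ^ 17 = 9



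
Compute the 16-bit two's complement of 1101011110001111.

Original (sign bit 1, negative): 1101011110001111
Step 1 - Invert all bits: 0010100001110000
Step 2 - Add 1: 0010100001110001
Verification: 1101011110001111 + 0010100001110001 = 10000000000000000; discarding the end carry (carry out of the top bit) leaves the 16-bit value 0000000000000000, as required for x + (-x)



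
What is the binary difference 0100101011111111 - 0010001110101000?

Method 1 - Direct subtraction (column by column from the right: bit − bit − borrow-in; if negative, add 2 and borrow 1 from the next column):
borrow: 0100111000000000
        0100101011111111
-       0010001110101000
------------------------
        0010011101010111

Method 2 - Add two's complement:
Two's complement of 0010001110101000: invert → 1101110001010111, add 1 → 1101110001011000
  0100101011111111
+ 1101110001011000
------------------
 10010011101010111  (end carry out of the top bit = 1)
Discarding the end carry: 0010011101010111
Decimal check:
  0100101011111111 = 16384 + 2048 + 512 + 128 + 64 + 32 + 16 + 8 + 4 + 2 + 1 = 19199
  0010001110101000 = 8192 + 512 + 256 + 128 + 32 + 8 = 9128
  19199 - 9128 = 10071, and 0010011101010111 = 8192 + 1024 + 512 + 256 + 64 + 16 + 4 + 2 + 1 = 10071 ✓



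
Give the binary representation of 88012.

Using repeated division by 2:
88012 ÷ 2 = 44006 remainder 0
44006 ÷ 2 = 22003 remainder 0
22003 ÷ 2 = 11001 remainder 1
11001 ÷ 2 = 5500 remainder 1
5500 ÷ 2 = 2750 remainder 0
2750 ÷ 2 = 1375 remainder 0
1375 ÷ 2 = 687 remainder 1
687 ÷ 2 = 343 remainder 1
343 ÷ 2 = 171 remainder 1
171 ÷ 2 = 85 remainder 1
85 ÷ 2 = 42 remainder 1
42 ÷ 2 = 21 remainder 0
21 ÷ 2 = 10 remainder 1
10 ÷ 2 = 5 remainder 0
5 ÷ 2 = 2 remainder 1
2 ÷ 2 = 1 remainder 0
1 ÷ 2 = 0 remainder 1
Reading remainders bottom to top: 10101011111001100



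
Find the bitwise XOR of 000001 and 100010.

XOR: 1 when bits differ
  000001
^ 100010
--------
  100011
Decimal: 1 ^ 34 = 35



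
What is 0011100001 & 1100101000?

AND: 1 only when both bits are 1
  0011100001
& 1100101000
------------
  0000100000
Decimal: 225 & 808 = 32



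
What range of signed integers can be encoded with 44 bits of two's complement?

For 44-bit two's complement:
Minimum: -2^43 = -8796093022208
Maximum: 2^43 - 1 = 8796093022207



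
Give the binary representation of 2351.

Using repeated division by 2:
2351 ÷ 2 = 1175 remainder 1
1175 ÷ 2 = 587 remainder 1
587 ÷ 2 = 293 remainder 1
293 ÷ 2 = 146 remainder 1
146 ÷ 2 = 73 remainder 0
73 ÷ 2 = 36 remainder 1
36 ÷ 2 = 18 remainder 0
18 ÷ 2 = 9 remainder 0
9 ÷ 2 = 4 remainder 1
4 ÷ 2 = 2 remainder 0
2 ÷ 2 = 1 remainder 0
1 ÷ 2 = 0 remainder 1
Reading remainders bottom to top: 100100101111



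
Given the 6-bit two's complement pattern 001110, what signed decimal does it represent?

Binary: 001110
Sign bit: 0 (non-negative)
Read directly as an unsigned value:
001110 = 8 + 4 + 2 = 14
Value: 14



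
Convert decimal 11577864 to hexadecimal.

Using repeated division by 16 (digits 10–15 are A–F):
11577864 ÷ 16 = 723616 remainder 8
723616 ÷ 16 = 45226 remainder 0
45226 ÷ 16 = 2826 remainder 10 (A)
2826 ÷ 16 = 176 remainder 10 (A)
176 ÷ 16 = 11 remainder 0
11 ÷ 16 = 0 remainder 11 (B)
Reading remainders bottom to top: B0AA08



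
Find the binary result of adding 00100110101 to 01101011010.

Add column by column from the right: bit + bit + carry-in; write the sum mod 2, carry 1 when the sum is 2 or 3.
carry:  11011100000
        00100110101
+       01101011010
-------------------
       010010001111
(the carry out of the leftmost column, 0, becomes the leading bit)
Decimal check:
  00100110101 = 256 + 32 + 16 + 4 + 1 = 309
  01101011010 = 512 + 256 + 64 + 16 + 8 + 2 = 858
  309 + 858 = 1167, and 010010001111 = 1024 + 128 + 8 + 4 + 2 + 1 = 1167 ✓



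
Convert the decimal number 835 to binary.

Using repeated division by 2:
835 ÷ 2 = 417 remainder 1
417 ÷ 2 = 208 remainder 1
208 ÷ 2 = 104 remainder 0
104 ÷ 2 = 52 remainder 0
52 ÷ 2 = 26 remainder 0
26 ÷ 2 = 13 remainder 0
13 ÷ 2 = 6 remainder 1
6 ÷ 2 = 3 remainder 0
3 ÷ 2 = 1 remainder 1
1 ÷ 2 = 0 remainder 1
Reading remainders bottom to top: 1101000011



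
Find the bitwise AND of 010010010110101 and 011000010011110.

AND: 1 only when both bits are 1
  010010010110101
& 011000010011110
-----------------
  010000010010100
Decimal: 9397 & 12446 = 8340



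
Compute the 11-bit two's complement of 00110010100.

Original: 00110010100
Step 1 - Invert all bits: 11001101011
Step 2 - Add 1: 11001101100
Verification: 00110010100 + 11001101100 = 100000000000; discarding the end carry (carry out of the top bit) leaves the 11-bit value 00000000000, as required for x + (-x)



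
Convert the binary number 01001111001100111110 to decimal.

Sum of powers of 2 for each 1-bit:
2^1 + 2^2 + 2^3 + 2^4 + 2^5 + 2^8 + 2^9 + 2^12 + 2^13 + 2^14 + 2^15 + 2^18
= 2 + 4 + 8 + 16 + 32 + 256 + 512 + 4096 + 8192 + 16384 + 32768 + 262144
= 324414



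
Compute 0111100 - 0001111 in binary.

Method 1 - Direct subtraction (column by column from the right: bit − bit − borrow-in; if negative, add 2 and borrow 1 from the next column):
borrow: 0011110
        0111100
-       0001111
---------------
        0101101

Method 2 - Add two's complement:
Two's complement of 0001111: invert → 1110000, add 1 → 1110001
  0111100
+ 1110001
---------
 10101101  (end carry out of the top bit = 1)
Discarding the end carry: 0101101
Decimal check:
  0111100 = 32 + 16 + 8 + 4 = 60
  0001111 = 8 + 4 + 2 + 1 = 15
  60 - 15 = 45, and 0101101 = 32 + 8 + 4 + 1 = 45 ✓



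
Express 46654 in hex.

Using repeated division by 16 (digits 10–15 are A–F):
46654 ÷ 16 = 2915 remainder 14 (E)
2915 ÷ 16 = 182 remainder 3
182 ÷ 16 = 11 remainder 6
11 ÷ 16 = 0 remainder 11 (B)
Reading remainders bottom to top: B63E



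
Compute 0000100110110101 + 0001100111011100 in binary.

Add column by column from the right: bit + bit + carry-in; write the sum mod 2, carry 1 when the sum is 2 or 3.
carry:  0011001111111000
        0000100110110101
+       0001100111011100
------------------------
       00010001110010001
(the carry out of the leftmost column, 0, becomes the leading bit)
Decimal check:
  0000100110110101 = 2048 + 256 + 128 + 32 + 16 + 4 + 1 = 2485
  0001100111011100 = 4096 + 2048 + 256 + 128 + 64 + 16 + 8 + 4 = 6620
  2485 + 6620 = 9105, and 00010001110010001 = 8192 + 512 + 256 + 128 + 16 + 1 = 9105 ✓



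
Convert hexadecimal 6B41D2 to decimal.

Expand by place value (powers of 16):
Digit values: B = 11, D = 13
6B41D2 = 6 × 16^5 + 11 × 16^4 + 4 × 16^3 + 1 × 16^2 + 13 × 16^1 + 2 × 16^0
= 6 × 1048576 + 11 × 65536 + 4 × 4096 + 1 × 256 + 13 × 16 + 2 × 1
= 6291456 + 720896 + 16384 + 256 + 208 + 2
= 7029202



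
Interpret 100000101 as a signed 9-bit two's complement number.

Binary: 100000101
Sign bit: 1 (negative)
Invert: 011111010
Add 1:  011111011
Magnitude: 011111011 = 128 + 64 + 32 + 16 + 8 + 2 + 1 = 251
Value: -251



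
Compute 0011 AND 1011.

AND: 1 only when both bits are 1
  0011
& 1011
------
  0011
Decimal: 3 & 11 = 3



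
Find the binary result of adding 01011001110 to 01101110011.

Add column by column from the right: bit + bit + carry-in; write the sum mod 2, carry 1 when the sum is 2 or 3.
carry:  11111111100
        01011001110
+       01101110011
-------------------
       011001000001
(the carry out of the leftmost column, 0, becomes the leading bit)
Decimal check:
  01011001110 = 512 + 128 + 64 + 8 + 4 + 2 = 718
  01101110011 = 512 + 256 + 64 + 32 + 16 + 2 + 1 = 883
  718 + 883 = 1601, and 011001000001 = 1024 + 512 + 64 + 1 = 1601 ✓



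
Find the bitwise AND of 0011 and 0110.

AND: 1 only when both bits are 1
  0011
& 0110
------
  0010
Decimal: 3 & 6 = 2



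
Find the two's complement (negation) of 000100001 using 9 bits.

Original: 000100001
Step 1 - Invert all bits: 111011110
Step 2 - Add 1: 111011111
Verification: 000100001 + 111011111 = 1000000000; discarding the end carry (carry out of the top bit) leaves the 9-bit value 000000000, as required for x + (-x)



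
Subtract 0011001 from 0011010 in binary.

Method 1 - Direct subtraction (column by column from the right: bit − bit − borrow-in; if negative, add 2 and borrow 1 from the next column):
borrow: 0000010
        0011010
-       0011001
---------------
        0000001

Method 2 - Add two's complement:
Two's complement of 0011001: invert → 1100110, add 1 → 1100111
  0011010
+ 1100111
---------
 10000001  (end carry out of the top bit = 1)
Discarding the end carry: 0000001
Decimal check:
  0011010 = 16 + 8 + 2 = 26
  0011001 = 16 + 8 + 1 = 25
  26 - 25 = 1, and 0000001 = 1 ✓



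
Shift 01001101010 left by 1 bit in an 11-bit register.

Original: 01001101010 (decimal 618)
Shift left by 1 position
Append 1 zero on the right
Result: 10011010100 (decimal 1236)
Equivalent: 618 << 1 = 618 × 2^1 = 1236



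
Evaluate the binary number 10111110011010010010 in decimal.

Sum of powers of 2 for each 1-bit:
2^1 + 2^4 + 2^7 + 2^9 + 2^10 + 2^13 + 2^14 + 2^15 + 2^16 + 2^17 + 2^19
= 2 + 16 + 128 + 512 + 1024 + 8192 + 16384 + 32768 + 65536 + 131072 + 524288
= 779922



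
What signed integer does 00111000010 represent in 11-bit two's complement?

Binary: 00111000010
Sign bit: 0 (non-negative)
Read directly as an unsigned value:
00111000010 = 256 + 128 + 64 + 2 = 450
Value: 450



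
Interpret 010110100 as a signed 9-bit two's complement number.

Binary: 010110100
Sign bit: 0 (non-negative)
Read directly as an unsigned value:
010110100 = 128 + 32 + 16 + 4 = 180
Value: 180



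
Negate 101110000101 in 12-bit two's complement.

Original (sign bit 1, negative): 101110000101
Step 1 - Invert all bits: 010001111010
Step 2 - Add 1: 010001111011
Verification: 101110000101 + 010001111011 = 1000000000000; discarding the end carry (carry out of the top bit) leaves the 12-bit value 000000000000, as required for x + (-x)



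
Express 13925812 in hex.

Using repeated division by 16 (digits 10–15 are A–F):
13925812 ÷ 16 = 870363 remainder 4
870363 ÷ 16 = 54397 remainder 11 (B)
54397 ÷ 16 = 3399 remainder 13 (D)
3399 ÷ 16 = 212 remainder 7
212 ÷ 16 = 13 remainder 4
13 ÷ 16 = 0 remainder 13 (D)
Reading remainders bottom to top: D47DB4



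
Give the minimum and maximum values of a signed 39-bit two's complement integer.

For 39-bit two's complement:
Minimum: -2^38 = -274877906944
Maximum: 2^38 - 1 = 274877906943



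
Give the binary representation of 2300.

Using repeated division by 2:
2300 ÷ 2 = 1150 remainder 0
1150 ÷ 2 = 575 remainder 0
575 ÷ 2 = 287 remainder 1
287 ÷ 2 = 143 remainder 1
143 ÷ 2 = 71 remainder 1
71 ÷ 2 = 35 remainder 1
35 ÷ 2 = 17 remainder 1
17 ÷ 2 = 8 remainder 1
8 ÷ 2 = 4 remainder 0
4 ÷ 2 = 2 remainder 0
2 ÷ 2 = 1 remainder 0
1 ÷ 2 = 0 remainder 1
Reading remainders bottom to top: 100011111100



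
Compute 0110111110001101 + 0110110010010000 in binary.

Add column by column from the right: bit + bit + carry-in; write the sum mod 2, carry 1 when the sum is 2 or 3.
carry:  1101111100000000
        0110111110001101
+       0110110010010000
------------------------
       01101110000011101
(the carry out of the leftmost column, 0, becomes the leading bit)
Decimal check:
  0110111110001101 = 16384 + 8192 + 2048 + 1024 + 512 + 256 + 128 + 8 + 4 + 1 = 28557
  0110110010010000 = 16384 + 8192 + 2048 + 1024 + 128 + 16 = 27792
  28557 + 27792 = 56349, and 01101110000011101 = 32768 + 16384 + 4096 + 2048 + 1024 + 16 + 8 + 4 + 1 = 56349 ✓



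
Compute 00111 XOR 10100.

XOR: 1 when bits differ
  00111
^ 10100
-------
  10011
Decimal: 7 ^ 20 = 19



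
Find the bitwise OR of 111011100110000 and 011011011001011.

OR: 1 when either bit is 1
  111011100110000
| 011011011001011
-----------------
  111011111111011
Decimal: 30512 | 14027 = 30715



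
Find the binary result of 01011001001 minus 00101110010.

Method 1 - Direct subtraction (column by column from the right: bit − bit − borrow-in; if negative, add 2 and borrow 1 from the next column):
borrow: 01011101100
        01011001001
-       00101110010
-------------------
        00101010111

Method 2 - Add two's complement:
Two's complement of 00101110010: invert → 11010001101, add 1 → 11010001110
  01011001001
+ 11010001110
-------------
 100101010111  (end carry out of the top bit = 1)
Discarding the end carry: 00101010111
Decimal check:
  01011001001 = 512 + 128 + 64 + 8 + 1 = 713
  00101110010 = 256 + 64 + 32 + 16 + 2 = 370
  713 - 370 = 343, and 00101010111 = 256 + 64 + 16 + 4 + 2 + 1 = 343 ✓



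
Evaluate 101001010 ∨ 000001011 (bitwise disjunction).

OR: 1 when either bit is 1
  101001010
| 000001011
-----------
  101001011
Decimal: 330 | 11 = 331



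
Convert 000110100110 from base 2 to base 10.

Sum of powers of 2 for each 1-bit:
2^1 + 2^2 + 2^5 + 2^7 + 2^8
= 2 + 4 + 32 + 128 + 256
= 422



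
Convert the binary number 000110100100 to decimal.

Sum of powers of 2 for each 1-bit:
2^2 + 2^5 + 2^7 + 2^8
= 4 + 32 + 128 + 256
= 420



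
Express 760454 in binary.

Using repeated division by 2:
760454 ÷ 2 = 380227 remainder 0
380227 ÷ 2 = 190113 remainder 1
190113 ÷ 2 = 95056 remainder 1
95056 ÷ 2 = 47528 remainder 0
47528 ÷ 2 = 23764 remainder 0
23764 ÷ 2 = 11882 remainder 0
11882 ÷ 2 = 5941 remainder 0
5941 ÷ 2 = 2970 remainder 1
2970 ÷ 2 = 1485 remainder 0
1485 ÷ 2 = 742 remainder 1
742 ÷ 2 = 371 remainder 0
371 ÷ 2 = 185 remainder 1
185 ÷ 2 = 92 remainder 1
92 ÷ 2 = 46 remainder 0
46 ÷ 2 = 23 remainder 0
23 ÷ 2 = 11 remainder 1
11 ÷ 2 = 5 remainder 1
5 ÷ 2 = 2 remainder 1
2 ÷ 2 = 1 remainder 0
1 ÷ 2 = 0 remainder 1
Reading remainders bottom to top: 10111001101010000110



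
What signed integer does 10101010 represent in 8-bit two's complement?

Binary: 10101010
Sign bit: 1 (negative)
Invert: 01010101
Add 1:  01010110
Magnitude: 01010110 = 64 + 16 + 4 + 2 = 86
Value: -86



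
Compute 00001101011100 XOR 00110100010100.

XOR: 1 when bits differ
  00001101011100
^ 00110100010100
----------------
  00111001001000
Decimal: 860 ^ 3348 = 3656



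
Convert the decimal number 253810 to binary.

Using repeated division by 2:
253810 ÷ 2 = 126905 remainder 0
126905 ÷ 2 = 63452 remainder 1
63452 ÷ 2 = 31726 remainder 0
31726 ÷ 2 = 15863 remainder 0
15863 ÷ 2 = 7931 remainder 1
7931 ÷ 2 = 3965 remainder 1
3965 ÷ 2 = 1982 remainder 1
1982 ÷ 2 = 991 remainder 0
991 ÷ 2 = 495 remainder 1
495 ÷ 2 = 247 remainder 1
247 ÷ 2 = 123 remainder 1
123 ÷ 2 = 61 remainder 1
61 ÷ 2 = 30 remainder 1
30 ÷ 2 = 15 remainder 0
15 ÷ 2 = 7 remainder 1
7 ÷ 2 = 3 remainder 1
3 ÷ 2 = 1 remainder 1
1 ÷ 2 = 0 remainder 1
Reading remainders bottom to top: 111101111101110010



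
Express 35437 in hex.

Using repeated division by 16 (digits 10–15 are A–F):
35437 ÷ 16 = 2214 remainder 13 (D)
2214 ÷ 16 = 138 remainder 6
138 ÷ 16 = 8 remainder 10 (A)
8 ÷ 16 = 0 remainder 8
Reading remainders bottom to top: 8A6D



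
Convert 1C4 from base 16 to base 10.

Expand by place value (powers of 16):
Digit values: C = 12
1C4 = 1 × 16^2 + 12 × 16^1 + 4 × 16^0
= 1 × 256 + 12 × 16 + 4 × 1
= 256 + 192 + 4
= 452



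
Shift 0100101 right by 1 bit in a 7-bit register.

Original: 0100101 (decimal 37)
Shift right by 1 position
Drop the 1 low bit; fill with zero on the left
Result: 0010010 (decimal 18)
Equivalent: 37 >> 1 = 37 ÷ 2^1 = 18



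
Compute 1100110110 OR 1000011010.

OR: 1 when either bit is 1
  1100110110
| 1000011010
------------
  1100111110
Decimal: 822 | 538 = 830



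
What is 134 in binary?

Using repeated division by 2:
134 ÷ 2 = 67 remainder 0
67 ÷ 2 = 33 remainder 1
33 ÷ 2 = 16 remainder 1
16 ÷ 2 = 8 remainder 0
8 ÷ 2 = 4 remainder 0
4 ÷ 2 = 2 remainder 0
2 ÷ 2 = 1 remainder 0
1 ÷ 2 = 0 remainder 1
Reading remainders bottom to top: 10000110



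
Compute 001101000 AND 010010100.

AND: 1 only when both bits are 1
  001101000
& 010010100
-----------
  000000000
Decimal: 104 & 148 = 0



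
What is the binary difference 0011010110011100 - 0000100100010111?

Method 1 - Direct subtraction (column by column from the right: bit − bit − borrow-in; if negative, add 2 and borrow 1 from the next column):
borrow: 0001000000001110
        0011010110011100
-       0000100100010111
------------------------
        0010110010000101

Method 2 - Add two's complement:
Two's complement of 0000100100010111: invert → 1111011011101000, add 1 → 1111011011101001
  0011010110011100
+ 1111011011101001
------------------
 10010110010000101  (end carry out of the top bit = 1)
Discarding the end carry: 0010110010000101
Decimal check:
  0011010110011100 = 8192 + 4096 + 1024 + 256 + 128 + 16 + 8 + 4 = 13724
  0000100100010111 = 2048 + 256 + 16 + 4 + 2 + 1 = 2327
  13724 - 2327 = 11397, and 0010110010000101 = 8192 + 2048 + 1024 + 128 + 4 + 1 = 11397 ✓



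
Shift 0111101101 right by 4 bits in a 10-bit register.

Original: 0111101101 (decimal 493)
Shift right by 4 positions
Drop the 4 low bits; fill with zeros on the left
Result: 0000011110 (decimal 30)
Equivalent: 493 >> 4 = 493 ÷ 2^4 = 30



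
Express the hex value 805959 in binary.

Convert each hex digit to 4 bits:
  8 = 1000
  0 = 0000
  5 = 0101
  9 = 1001
  5 = 0101
  9 = 1001
Concatenate: 100000000101100101011001



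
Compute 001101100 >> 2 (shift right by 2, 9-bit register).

Original: 001101100 (decimal 108)
Shift right by 2 positions
Drop the 2 low bits; fill with zeros on the left
Result: 000011011 (decimal 27)
Equivalent: 108 >> 2 = 108 ÷ 2^2 = 27



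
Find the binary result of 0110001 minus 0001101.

Method 1 - Direct subtraction (column by column from the right: bit − bit − borrow-in; if negative, add 2 and borrow 1 from the next column):
borrow: 0011000
        0110001
-       0001101
---------------
        0100100

Method 2 - Add two's complement:
Two's complement of 0001101: invert → 1110010, add 1 → 1110011
  0110001
+ 1110011
---------
 10100100  (end carry out of the top bit = 1)
Discarding the end carry: 0100100
Decimal check:
  0110001 = 32 + 16 + 1 = 49
  0001101 = 8 + 4 + 1 = 13
  49 - 13 = 36, and 0100100 = 32 + 4 = 36 ✓



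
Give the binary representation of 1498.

Using repeated division by 2:
1498 ÷ 2 = 749 remainder 0
749 ÷ 2 = 374 remainder 1
374 ÷ 2 = 187 remainder 0
187 ÷ 2 = 93 remainder 1
93 ÷ 2 = 46 remainder 1
46 ÷ 2 = 23 remainder 0
23 ÷ 2 = 11 remainder 1
11 ÷ 2 = 5 remainder 1
5 ÷ 2 = 2 remainder 1
2 ÷ 2 = 1 remainder 0
1 ÷ 2 = 0 remainder 1
Reading remainders bottom to top: 10111011010



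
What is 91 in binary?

Using repeated division by 2:
91 ÷ 2 = 45 remainder 1
45 ÷ 2 = 22 remainder 1
22 ÷ 2 = 11 remainder 0
11 ÷ 2 = 5 remainder 1
5 ÷ 2 = 2 remainder 1
2 ÷ 2 = 1 remainder 0
1 ÷ 2 = 0 remainder 1
Reading remainders bottom to top: 1011011



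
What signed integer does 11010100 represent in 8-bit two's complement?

Binary: 11010100
Sign bit: 1 (negative)
Invert: 00101011
Add 1:  00101100
Magnitude: 00101100 = 32 + 8 + 4 = 44
Value: -44



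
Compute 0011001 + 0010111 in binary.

Add column by column from the right: bit + bit + carry-in; write the sum mod 2, carry 1 when the sum is 2 or 3.
carry:  0111110
        0011001
+       0010111
---------------
       00110000
(the carry out of the leftmost column, 0, becomes the leading bit)
Decimal check:
  0011001 = 16 + 8 + 1 = 25
  0010111 = 16 + 4 + 2 + 1 = 23
  25 + 23 = 48, and 00110000 = 32 + 16 = 48 ✓



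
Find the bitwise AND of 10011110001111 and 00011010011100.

AND: 1 only when both bits are 1
  10011110001111
& 00011010011100
----------------
  00011010001100
Decimal: 10127 & 1692 = 1676



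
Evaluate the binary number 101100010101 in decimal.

Sum of powers of 2 for each 1-bit:
2^0 + 2^2 + 2^4 + 2^8 + 2^9 + 2^11
= 1 + 4 + 16 + 256 + 512 + 2048
= 2837



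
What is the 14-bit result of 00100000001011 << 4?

Original: 00100000001011 (decimal 2059)
Shift left by 4 positions
Append 4 zeros on the right and drop the 4 high bits that overflow the 14-bit width
Result: 00000010110000 (decimal 176)
Equivalent: 2059 << 4 = 2059 × 2^4 = 32944, truncated to 14 bits = 176



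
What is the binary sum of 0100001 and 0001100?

Add column by column from the right: bit + bit + carry-in; write the sum mod 2, carry 1 when the sum is 2 or 3.
carry:  0000000
        0100001
+       0001100
---------------
       00101101
(the carry out of the leftmost column, 0, becomes the leading bit)
Decimal check:
  0100001 = 32 + 1 = 33
  0001100 = 8 + 4 = 12
  33 + 12 = 45, and 00101101 = 32 + 8 + 4 + 1 = 45 ✓



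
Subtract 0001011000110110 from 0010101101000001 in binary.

Method 1 - Direct subtraction (column by column from the right: bit − bit − borrow-in; if negative, add 2 and borrow 1 from the next column):
borrow: 0010100001111100
        0010101101000001
-       0001011000110110
------------------------
        0001010100001011

Method 2 - Add two's complement:
Two's complement of 0001011000110110: invert → 1110100111001001, add 1 → 1110100111001010
  0010101101000001
+ 1110100111001010
------------------
 10001010100001011  (end carry out of the top bit = 1)
Discarding the end carry: 0001010100001011
Decimal check:
  0010101101000001 = 8192 + 2048 + 512 + 256 + 64 + 1 = 11073
  0001011000110110 = 4096 + 1024 + 512 + 32 + 16 + 4 + 2 = 5686
  11073 - 5686 = 5387, and 0001010100001011 = 4096 + 1024 + 256 + 8 + 2 + 1 = 5387 ✓



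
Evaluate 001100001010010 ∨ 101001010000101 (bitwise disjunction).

OR: 1 when either bit is 1
  001100001010010
| 101001010000101
-----------------
  101101011010111
Decimal: 6226 | 21125 = 23255



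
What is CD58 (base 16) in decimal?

Expand by place value (powers of 16):
Digit values: C = 12, D = 13
CD58 = 12 × 16^3 + 13 × 16^2 + 5 × 16^1 + 8 × 16^0
= 12 × 4096 + 13 × 256 + 5 × 16 + 8 × 1
= 49152 + 3328 + 80 + 8
= 52568



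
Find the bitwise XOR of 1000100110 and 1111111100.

XOR: 1 when bits differ
  1000100110
^ 1111111100
------------
  0111011010
Decimal: 550 ^ 1020 = 474



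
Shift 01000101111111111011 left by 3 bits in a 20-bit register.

Original: 01000101111111111011 (decimal 286715)
Shift left by 3 positions
Append 3 zeros on the right and drop the 3 high bits that overflow the 20-bit width
Result: 00101111111111011000 (decimal 196568)
Equivalent: 286715 << 3 = 286715 × 2^3 = 2293720, truncated to 20 bits = 196568



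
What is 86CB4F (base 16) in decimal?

Expand by place value (powers of 16):
Digit values: C = 12, B = 11, F = 15
86CB4F = 8 × 16^5 + 6 × 16^4 + 12 × 16^3 + 11 × 16^2 + 4 × 16^1 + 15 × 16^0
= 8 × 1048576 + 6 × 65536 + 12 × 4096 + 11 × 256 + 4 × 16 + 15 × 1
= 8388608 + 393216 + 49152 + 2816 + 64 + 15
= 8833871



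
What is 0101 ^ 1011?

XOR: 1 when bits differ
  0101
^ 1011
------
  1110
Decimal: 5 ^ 11 = 14



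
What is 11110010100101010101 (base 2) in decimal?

Sum of powers of 2 for each 1-bit:
2^0 + 2^2 + 2^4 + 2^6 + 2^8 + 2^11 + 2^13 + 2^16 + 2^17 + 2^18 + 2^19
= 1 + 4 + 16 + 64 + 256 + 2048 + 8192 + 65536 + 131072 + 262144 + 524288
= 993621



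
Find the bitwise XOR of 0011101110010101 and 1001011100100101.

XOR: 1 when bits differ
  0011101110010101
^ 1001011100100101
------------------
  1010110010110000
Decimal: 15253 ^ 38693 = 44208



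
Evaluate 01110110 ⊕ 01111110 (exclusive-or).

XOR: 1 when bits differ
  01110110
^ 01111110
----------
  00001000
Decimal: 118 ^ 126 = 8



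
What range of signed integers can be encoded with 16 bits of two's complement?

For 16-bit two's complement:
Minimum: -2^15 = -32768
Maximum: 2^15 - 1 = 32767



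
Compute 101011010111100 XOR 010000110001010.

XOR: 1 when bits differ
  101011010111100
^ 010000110001010
-----------------
  111011100110110
Decimal: 22204 ^ 8586 = 30518



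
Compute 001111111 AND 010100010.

AND: 1 only when both bits are 1
  001111111
& 010100010
-----------
  000100010
Decimal: 127 & 162 = 34



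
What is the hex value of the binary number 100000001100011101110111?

Group into 4-bit nibbles from right:
  1000 = 8
  0000 = 0
  1100 = C
  0111 = 7
  0111 = 7
  0111 = 7
Result: 80C777



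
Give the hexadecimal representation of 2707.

Using repeated division by 16 (digits 10–15 are A–F):
2707 ÷ 16 = 169 remainder 3
169 ÷ 16 = 10 remainder 9
10 ÷ 16 = 0 remainder 10 (A)
Reading remainders bottom to top: A93



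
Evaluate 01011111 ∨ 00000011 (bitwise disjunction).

OR: 1 when either bit is 1
  01011111
| 00000011
----------
  01011111
Decimal: 95 | 3 = 95



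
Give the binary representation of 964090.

Using repeated division by 2:
964090 ÷ 2 = 482045 remainder 0
482045 ÷ 2 = 241022 remainder 1
241022 ÷ 2 = 120511 remainder 0
120511 ÷ 2 = 60255 remainder 1
60255 ÷ 2 = 30127 remainder 1
30127 ÷ 2 = 15063 remainder 1
15063 ÷ 2 = 7531 remainder 1
7531 ÷ 2 = 3765 remainder 1
3765 ÷ 2 = 1882 remainder 1
1882 ÷ 2 = 941 remainder 0
941 ÷ 2 = 470 remainder 1
470 ÷ 2 = 235 remainder 0
235 ÷ 2 = 117 remainder 1
117 ÷ 2 = 58 remainder 1
58 ÷ 2 = 29 remainder 0
29 ÷ 2 = 14 remainder 1
14 ÷ 2 = 7 remainder 0
7 ÷ 2 = 3 remainder 1
3 ÷ 2 = 1 remainder 1
1 ÷ 2 = 0 remainder 1
Reading remainders bottom to top: 11101011010111111010



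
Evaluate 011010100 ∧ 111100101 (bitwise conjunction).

AND: 1 only when both bits are 1
  011010100
& 111100101
-----------
  011000100
Decimal: 212 & 485 = 196



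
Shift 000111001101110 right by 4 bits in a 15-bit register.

Original: 000111001101110 (decimal 3694)
Shift right by 4 positions
Drop the 4 low bits; fill with zeros on the left
Result: 000000011100110 (decimal 230)
Equivalent: 3694 >> 4 = 3694 ÷ 2^4 = 230



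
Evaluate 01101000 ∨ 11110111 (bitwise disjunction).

OR: 1 when either bit is 1
  01101000
| 11110111
----------
  11111111
Decimal: 104 | 247 = 255



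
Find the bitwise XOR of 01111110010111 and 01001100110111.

XOR: 1 when bits differ
  01111110010111
^ 01001100110111
----------------
  00110010100000
Decimal: 8087 ^ 4919 = 3232



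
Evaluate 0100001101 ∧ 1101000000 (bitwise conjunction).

AND: 1 only when both bits are 1
  0100001101
& 1101000000
------------
  0100000000
Decimal: 269 & 832 = 256



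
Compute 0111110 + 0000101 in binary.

Add column by column from the right: bit + bit + carry-in; write the sum mod 2, carry 1 when the sum is 2 or 3.
carry:  1111000
        0111110
+       0000101
---------------
       01000011
(the carry out of the leftmost column, 0, becomes the leading bit)
Decimal check:
  0111110 = 32 + 16 + 8 + 4 + 2 = 62
  0000101 = 4 + 1 = 5
  62 + 5 = 67, and 01000011 = 64 + 2 + 1 = 67 ✓



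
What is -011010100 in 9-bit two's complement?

Original: 011010100
Step 1 - Invert all bits: 100101011
Step 2 - Add 1: 100101100
Verification: 011010100 + 100101100 = 1000000000; discarding the end carry (carry out of the top bit) leaves the 9-bit value 000000000, as required for x + (-x)



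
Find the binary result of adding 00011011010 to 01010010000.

Add column by column from the right: bit + bit + carry-in; write the sum mod 2, carry 1 when the sum is 2 or 3.
carry:  00100100000
        00011011010
+       01010010000
-------------------
       001101101010
(the carry out of the leftmost column, 0, becomes the leading bit)
Decimal check:
  00011011010 = 128 + 64 + 16 + 8 + 2 = 218
  01010010000 = 512 + 128 + 16 = 656
  218 + 656 = 874, and 001101101010 = 512 + 256 + 64 + 32 + 8 + 2 = 874 ✓



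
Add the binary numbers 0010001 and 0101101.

Add column by column from the right: bit + bit + carry-in; write the sum mod 2, carry 1 when the sum is 2 or 3.
carry:  0000010
        0010001
+       0101101
---------------
       00111110
(the carry out of the leftmost column, 0, becomes the leading bit)
Decimal check:
  0010001 = 16 + 1 = 17
  0101101 = 32 + 8 + 4 + 1 = 45
  17 + 45 = 62, and 00111110 = 32 + 16 + 8 + 4 + 2 = 62 ✓



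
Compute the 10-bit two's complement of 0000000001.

Original: 0000000001
Step 1 - Invert all bits: 1111111110
Step 2 - Add 1: 1111111111
Verification: 0000000001 + 1111111111 = 10000000000; discarding the end carry (carry out of the top bit) leaves the 10-bit value 0000000000, as required for x + (-x)



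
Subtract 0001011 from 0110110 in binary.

Method 1 - Direct subtraction (column by column from the right: bit − bit − borrow-in; if negative, add 2 and borrow 1 from the next column):
borrow: 0010110
        0110110
-       0001011
---------------
        0101011

Method 2 - Add two's complement:
Two's complement of 0001011: invert → 1110100, add 1 → 1110101
  0110110
+ 1110101
---------
 10101011  (end carry out of the top bit = 1)
Discarding the end carry: 0101011
Decimal check:
  0110110 = 32 + 16 + 4 + 2 = 54
  0001011 = 8 + 2 + 1 = 11
  54 - 11 = 43, and 0101011 = 32 + 8 + 2 + 1 = 43 ✓



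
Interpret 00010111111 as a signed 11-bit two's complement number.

Binary: 00010111111
Sign bit: 0 (non-negative)
Read directly as an unsigned value:
00010111111 = 128 + 32 + 16 + 8 + 4 + 2 + 1 = 191
Value: 191



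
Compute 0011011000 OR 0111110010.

OR: 1 when either bit is 1
  0011011000
| 0111110010
------------
  0111111010
Decimal: 216 | 498 = 506



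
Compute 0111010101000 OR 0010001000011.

OR: 1 when either bit is 1
  0111010101000
| 0010001000011
---------------
  0111011101011
Decimal: 3752 | 1091 = 3819



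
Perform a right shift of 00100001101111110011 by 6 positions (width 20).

Original: 00100001101111110011 (decimal 138227)
Shift right by 6 positions
Drop the 6 low bits; fill with zeros on the left
Result: 00000000100001101111 (decimal 2159)
Equivalent: 138227 >> 6 = 138227 ÷ 2^6 = 2159



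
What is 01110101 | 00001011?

OR: 1 when either bit is 1
  01110101
| 00001011
----------
  01111111
Decimal: 117 | 11 = 127



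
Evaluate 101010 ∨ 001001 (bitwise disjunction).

OR: 1 when either bit is 1
  101010
| 001001
--------
  101011
Decimal: 42 | 9 = 43



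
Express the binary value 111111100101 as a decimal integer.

Sum of powers of 2 for each 1-bit:
2^0 + 2^2 + 2^5 + 2^6 + 2^7 + 2^8 + 2^9 + 2^10 + 2^11
= 1 + 4 + 32 + 64 + 128 + 256 + 512 + 1024 + 2048
= 4069



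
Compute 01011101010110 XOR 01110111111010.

XOR: 1 when bits differ
  01011101010110
^ 01110111111010
----------------
  00101010101100
Decimal: 5974 ^ 7674 = 2732



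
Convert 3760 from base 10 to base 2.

Using repeated division by 2:
3760 ÷ 2 = 1880 remainder 0
1880 ÷ 2 = 940 remainder 0
940 ÷ 2 = 470 remainder 0
470 ÷ 2 = 235 remainder 0
235 ÷ 2 = 117 remainder 1
117 ÷ 2 = 58 remainder 1
58 ÷ 2 = 29 remainder 0
29 ÷ 2 = 14 remainder 1
14 ÷ 2 = 7 remainder 0
7 ÷ 2 = 3 remainder 1
3 ÷ 2 = 1 remainder 1
1 ÷ 2 = 0 remainder 1
Reading remainders bottom to top: 111010110000



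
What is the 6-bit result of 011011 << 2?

Original: 011011 (decimal 27)
Shift left by 2 positions
Append 2 zeros on the right and drop the 2 high bits that overflow the 6-bit width
Result: 101100 (decimal 44)
Equivalent: 27 << 2 = 27 × 2^2 = 108, truncated to 6 bits = 44



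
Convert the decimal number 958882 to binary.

Using repeated division by 2:
958882 ÷ 2 = 479441 remainder 0
479441 ÷ 2 = 239720 remainder 1
239720 ÷ 2 = 119860 remainder 0
119860 ÷ 2 = 59930 remainder 0
59930 ÷ 2 = 29965 remainder 0
29965 ÷ 2 = 14982 remainder 1
14982 ÷ 2 = 7491 remainder 0
7491 ÷ 2 = 3745 remainder 1
3745 ÷ 2 = 1872 remainder 1
1872 ÷ 2 = 936 remainder 0
936 ÷ 2 = 468 remainder 0
468 ÷ 2 = 234 remainder 0
234 ÷ 2 = 117 remainder 0
117 ÷ 2 = 58 remainder 1
58 ÷ 2 = 29 remainder 0
29 ÷ 2 = 14 remainder 1
14 ÷ 2 = 7 remainder 0
7 ÷ 2 = 3 remainder 1
3 ÷ 2 = 1 remainder 1
1 ÷ 2 = 0 remainder 1
Reading remainders bottom to top: 11101010000110100010



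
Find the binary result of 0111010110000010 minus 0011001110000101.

Method 1 - Direct subtraction (column by column from the right: bit − bit − borrow-in; if negative, add 2 and borrow 1 from the next column):
borrow: 0000011111111010
        0111010110000010
-       0011001110000101
------------------------
        0100000111111101

Method 2 - Add two's complement:
Two's complement of 0011001110000101: invert → 1100110001111010, add 1 → 1100110001111011
  0111010110000010
+ 1100110001111011
------------------
 10100000111111101  (end carry out of the top bit = 1)
Discarding the end carry: 0100000111111101
Decimal check:
  0111010110000010 = 16384 + 8192 + 4096 + 1024 + 256 + 128 + 2 = 30082
  0011001110000101 = 8192 + 4096 + 512 + 256 + 128 + 4 + 1 = 13189
  30082 - 13189 = 16893, and 0100000111111101 = 16384 + 256 + 128 + 64 + 32 + 16 + 8 + 4 + 1 = 16893 ✓



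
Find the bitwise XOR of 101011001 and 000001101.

XOR: 1 when bits differ
  101011001
^ 000001101
-----------
  101010100
Decimal: 345 ^ 13 = 340



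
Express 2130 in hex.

Using repeated division by 16 (digits 10–15 are A–F):
2130 ÷ 16 = 133 remainder 2
133 ÷ 16 = 8 remainder 5
8 ÷ 16 = 0 remainder 8
Reading remainders bottom to top: 852



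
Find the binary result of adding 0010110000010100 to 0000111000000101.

Add column by column from the right: bit + bit + carry-in; write the sum mod 2, carry 1 when the sum is 2 or 3.
carry:  0001100000001000
        0010110000010100
+       0000111000000101
------------------------
       00011101000011001
(the carry out of the leftmost column, 0, becomes the leading bit)
Decimal check:
  0010110000010100 = 8192 + 2048 + 1024 + 16 + 4 = 11284
  0000111000000101 = 2048 + 1024 + 512 + 4 + 1 = 3589
  11284 + 3589 = 14873, and 00011101000011001 = 8192 + 4096 + 2048 + 512 + 16 + 8 + 1 = 14873 ✓



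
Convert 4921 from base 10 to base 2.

Using repeated division by 2:
4921 ÷ 2 = 2460 remainder 1
2460 ÷ 2 = 1230 remainder 0
1230 ÷ 2 = 615 remainder 0
615 ÷ 2 = 307 remainder 1
307 ÷ 2 = 153 remainder 1
153 ÷ 2 = 76 remainder 1
76 ÷ 2 = 38 remainder 0
38 ÷ 2 = 19 remainder 0
19 ÷ 2 = 9 remainder 1
9 ÷ 2 = 4 remainder 1
4 ÷ 2 = 2 remainder 0
2 ÷ 2 = 1 remainder 0
1 ÷ 2 = 0 remainder 1
Reading remainders bottom to top: 1001100111001



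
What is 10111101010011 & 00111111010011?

AND: 1 only when both bits are 1
  10111101010011
& 00111111010011
----------------
  00111101010011
Decimal: 12115 & 4051 = 3923



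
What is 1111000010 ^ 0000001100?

XOR: 1 when bits differ
  1111000010
^ 0000001100
------------
  1111001110
Decimal: 962 ^ 12 = 974



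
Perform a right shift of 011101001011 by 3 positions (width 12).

Original: 011101001011 (decimal 1867)
Shift right by 3 positions
Drop the 3 low bits; fill with zeros on the left
Result: 000011101001 (decimal 233)
Equivalent: 1867 >> 3 = 1867 ÷ 2^3 = 233



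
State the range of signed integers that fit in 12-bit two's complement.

For 12-bit two's complement:
Minimum: -2^11 = -2048
Maximum: 2^11 - 1 = 2047



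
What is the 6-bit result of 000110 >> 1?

Original: 000110 (decimal 6)
Shift right by 1 position
Drop the 1 low bit; fill with zero on the left
Result: 000011 (decimal 3)
Equivalent: 6 >> 1 = 6 ÷ 2^1 = 3



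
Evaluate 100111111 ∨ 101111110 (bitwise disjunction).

OR: 1 when either bit is 1
  100111111
| 101111110
-----------
  101111111
Decimal: 319 | 382 = 383



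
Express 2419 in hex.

Using repeated division by 16 (digits 10–15 are A–F):
2419 ÷ 16 = 151 remainder 3
151 ÷ 16 = 9 remainder 7
9 ÷ 16 = 0 remainder 9
Reading remainders bottom to top: 973



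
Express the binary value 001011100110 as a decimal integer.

Sum of powers of 2 for each 1-bit:
2^1 + 2^2 + 2^5 + 2^6 + 2^7 + 2^9
= 2 + 4 + 32 + 64 + 128 + 512
= 742



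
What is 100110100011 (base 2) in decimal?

Sum of powers of 2 for each 1-bit:
2^0 + 2^1 + 2^5 + 2^7 + 2^8 + 2^11
= 1 + 2 + 32 + 128 + 256 + 2048
= 2467



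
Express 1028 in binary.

Using repeated division by 2:
1028 ÷ 2 = 514 remainder 0
514 ÷ 2 = 257 remainder 0
257 ÷ 2 = 128 remainder 1
128 ÷ 2 = 64 remainder 0
64 ÷ 2 = 32 remainder 0
32 ÷ 2 = 16 remainder 0
16 ÷ 2 = 8 remainder 0
8 ÷ 2 = 4 remainder 0
4 ÷ 2 = 2 remainder 0
2 ÷ 2 = 1 remainder 0
1 ÷ 2 = 0 remainder 1
Reading remainders bottom to top: 10000000100

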